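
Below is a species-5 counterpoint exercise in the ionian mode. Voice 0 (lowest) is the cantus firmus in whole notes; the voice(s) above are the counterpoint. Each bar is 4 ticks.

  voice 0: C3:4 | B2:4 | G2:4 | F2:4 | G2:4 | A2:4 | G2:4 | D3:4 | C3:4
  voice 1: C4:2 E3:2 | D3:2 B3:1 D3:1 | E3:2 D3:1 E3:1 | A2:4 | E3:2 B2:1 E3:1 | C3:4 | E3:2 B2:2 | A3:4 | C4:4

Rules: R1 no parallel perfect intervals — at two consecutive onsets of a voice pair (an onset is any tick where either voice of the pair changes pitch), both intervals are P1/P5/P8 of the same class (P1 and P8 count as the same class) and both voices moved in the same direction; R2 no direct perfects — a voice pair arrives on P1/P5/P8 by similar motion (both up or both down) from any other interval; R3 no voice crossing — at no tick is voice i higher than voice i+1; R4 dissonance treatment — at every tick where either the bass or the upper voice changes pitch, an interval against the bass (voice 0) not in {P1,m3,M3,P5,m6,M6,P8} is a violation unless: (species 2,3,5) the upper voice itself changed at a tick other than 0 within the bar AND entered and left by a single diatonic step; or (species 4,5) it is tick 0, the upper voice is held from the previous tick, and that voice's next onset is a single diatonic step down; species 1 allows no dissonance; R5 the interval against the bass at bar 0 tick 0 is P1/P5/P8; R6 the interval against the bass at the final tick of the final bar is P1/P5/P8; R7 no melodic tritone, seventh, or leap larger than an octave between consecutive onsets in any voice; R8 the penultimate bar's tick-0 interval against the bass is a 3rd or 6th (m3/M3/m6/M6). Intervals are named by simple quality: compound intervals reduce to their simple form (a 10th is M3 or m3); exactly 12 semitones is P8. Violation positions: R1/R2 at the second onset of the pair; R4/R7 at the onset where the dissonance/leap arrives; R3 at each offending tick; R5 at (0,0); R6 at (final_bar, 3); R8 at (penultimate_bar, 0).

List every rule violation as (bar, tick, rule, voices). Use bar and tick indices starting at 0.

(7, 0, R2, (0, 1))
(7, 0, R7, (1,))
(7, 0, R8, (0, 1))

bar 0: v0=C3 v1=C4 downbeat P8
bar 1: v0=B2 v1=D3 downbeat m3
bar 2: v0=G2 v1=E3 downbeat M6
bar 3: v0=F2 v1=A2 downbeat M3
bar 4: v0=G2 v1=E3 downbeat M6
bar 5: v0=A2 v1=C3 downbeat m3
bar 6: v0=G2 v1=E3 downbeat M6
bar 7: v0=D3 v1=A3 downbeat P5
bar 8: v0=C3 v1=C4 downbeat P8
  -> R2 @ bar 7 tick 0 v(0, 1): G2/B2 M3 -> D3/A3 P5 similar
  -> R7 @ bar 7 tick 0 v(1,): B2->A3 leap 10st
  -> R8 @ bar 7 tick 0 v(0, 1): penult P5 not 3rd/6th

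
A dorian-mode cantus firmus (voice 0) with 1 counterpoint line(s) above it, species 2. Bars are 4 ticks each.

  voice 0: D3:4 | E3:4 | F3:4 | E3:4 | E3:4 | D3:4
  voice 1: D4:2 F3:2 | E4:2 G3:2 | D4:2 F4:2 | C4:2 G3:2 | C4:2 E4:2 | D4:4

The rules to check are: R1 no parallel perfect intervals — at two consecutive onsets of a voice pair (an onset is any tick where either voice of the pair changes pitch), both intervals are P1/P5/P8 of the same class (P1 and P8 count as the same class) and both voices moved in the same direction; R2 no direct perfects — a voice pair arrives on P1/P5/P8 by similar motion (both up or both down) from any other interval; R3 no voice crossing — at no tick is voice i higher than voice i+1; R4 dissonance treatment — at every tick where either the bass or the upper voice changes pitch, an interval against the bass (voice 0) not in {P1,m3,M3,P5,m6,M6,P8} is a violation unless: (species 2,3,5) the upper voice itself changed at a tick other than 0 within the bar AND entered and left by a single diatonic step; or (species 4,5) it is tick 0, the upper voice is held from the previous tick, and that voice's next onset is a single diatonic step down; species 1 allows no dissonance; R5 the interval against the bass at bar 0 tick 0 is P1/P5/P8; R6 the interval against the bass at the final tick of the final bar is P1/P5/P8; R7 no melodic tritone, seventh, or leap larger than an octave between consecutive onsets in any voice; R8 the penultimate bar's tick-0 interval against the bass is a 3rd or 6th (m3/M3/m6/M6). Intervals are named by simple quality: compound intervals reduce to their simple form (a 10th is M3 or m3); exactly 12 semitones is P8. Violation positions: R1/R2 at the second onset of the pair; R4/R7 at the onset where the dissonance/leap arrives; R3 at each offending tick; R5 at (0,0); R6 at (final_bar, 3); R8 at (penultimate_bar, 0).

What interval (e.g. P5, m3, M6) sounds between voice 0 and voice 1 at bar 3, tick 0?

m6

voice 0=E3 voice 1=C4 -> m6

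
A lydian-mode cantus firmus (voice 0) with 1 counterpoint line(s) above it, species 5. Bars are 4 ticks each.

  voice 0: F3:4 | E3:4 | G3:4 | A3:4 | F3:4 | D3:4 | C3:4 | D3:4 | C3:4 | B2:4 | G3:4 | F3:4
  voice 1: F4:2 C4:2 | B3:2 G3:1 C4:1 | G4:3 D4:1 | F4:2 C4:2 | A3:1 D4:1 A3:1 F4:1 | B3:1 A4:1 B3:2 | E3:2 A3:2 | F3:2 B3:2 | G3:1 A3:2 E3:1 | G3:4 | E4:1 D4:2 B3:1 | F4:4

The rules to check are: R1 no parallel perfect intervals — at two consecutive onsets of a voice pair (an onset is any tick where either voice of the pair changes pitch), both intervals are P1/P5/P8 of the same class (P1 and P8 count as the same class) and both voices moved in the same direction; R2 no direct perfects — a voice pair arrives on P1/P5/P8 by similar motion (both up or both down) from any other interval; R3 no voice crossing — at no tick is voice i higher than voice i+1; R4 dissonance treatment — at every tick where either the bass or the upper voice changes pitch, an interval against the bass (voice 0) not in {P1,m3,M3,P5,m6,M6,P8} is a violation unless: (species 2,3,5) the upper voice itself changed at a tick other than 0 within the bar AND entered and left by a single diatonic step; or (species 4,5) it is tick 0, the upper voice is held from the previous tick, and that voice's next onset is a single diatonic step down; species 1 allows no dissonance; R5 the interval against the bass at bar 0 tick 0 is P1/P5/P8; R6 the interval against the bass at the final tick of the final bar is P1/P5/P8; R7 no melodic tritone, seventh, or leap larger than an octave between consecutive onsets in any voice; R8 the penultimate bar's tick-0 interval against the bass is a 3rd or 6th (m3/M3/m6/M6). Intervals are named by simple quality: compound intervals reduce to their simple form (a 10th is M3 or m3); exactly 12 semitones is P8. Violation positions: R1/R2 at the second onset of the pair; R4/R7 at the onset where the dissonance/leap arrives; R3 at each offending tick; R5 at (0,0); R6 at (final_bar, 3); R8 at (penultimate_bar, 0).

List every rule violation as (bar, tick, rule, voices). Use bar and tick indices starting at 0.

bar 0: v0=F3 v1=F4 downbeat P8
bar 1: v0=E3 v1=B3 downbeat P5
bar 2: v0=G3 v1=G4 downbeat P8
bar 3: v0=A3 v1=F4 downbeat m6
bar 4: v0=F3 v1=A3 downbeat M3
bar 5: v0=D3 v1=B3 downbeat M6
bar 6: v0=C3 v1=E3 downbeat M3
bar 7: v0=D3 v1=F3 downbeat m3
bar 8: v0=C3 v1=G3 downbeat P5
bar 9: v0=B2 v1=G3 downbeat m6
bar 10: v0=G3 v1=E4 downbeat M6
bar 11: v0=F3 v1=F4 downbeat P8
  -> R1 @ bar 1 tick 0 v(0, 1): F3/C4 P5 -> E3/B3 P5 similar
  -> R2 @ bar 2 tick 0 v(0, 1): E3/C4 m6 -> G3/G4 P8 similar
  -> R7 @ bar 5 tick 0 v(1,): F4->B3 leap 6st
  -> R7 @ bar 5 tick 1 v(1,): B3->A4 leap 10st
  -> R7 @ bar 5 tick 2 v(1,): A4->B3 leap 10st
  -> R7 @ bar 7 tick 2 v(1,): F3->B3 leap 6st
  -> R2 @ bar 8 tick 0 v(0, 1): D3/B3 M6 -> C3/G3 P5 similar
  -> R7 @ bar 11 tick 0 v(1,): B3->F4 leap 6st

(1, 0, R1, (0, 1))
(2, 0, R2, (0, 1))
(5, 0, R7, (1,))
(5, 1, R7, (1,))
(5, 2, R7, (1,))
(7, 2, R7, (1,))
(8, 0, R2, (0, 1))
(11, 0, R7, (1,))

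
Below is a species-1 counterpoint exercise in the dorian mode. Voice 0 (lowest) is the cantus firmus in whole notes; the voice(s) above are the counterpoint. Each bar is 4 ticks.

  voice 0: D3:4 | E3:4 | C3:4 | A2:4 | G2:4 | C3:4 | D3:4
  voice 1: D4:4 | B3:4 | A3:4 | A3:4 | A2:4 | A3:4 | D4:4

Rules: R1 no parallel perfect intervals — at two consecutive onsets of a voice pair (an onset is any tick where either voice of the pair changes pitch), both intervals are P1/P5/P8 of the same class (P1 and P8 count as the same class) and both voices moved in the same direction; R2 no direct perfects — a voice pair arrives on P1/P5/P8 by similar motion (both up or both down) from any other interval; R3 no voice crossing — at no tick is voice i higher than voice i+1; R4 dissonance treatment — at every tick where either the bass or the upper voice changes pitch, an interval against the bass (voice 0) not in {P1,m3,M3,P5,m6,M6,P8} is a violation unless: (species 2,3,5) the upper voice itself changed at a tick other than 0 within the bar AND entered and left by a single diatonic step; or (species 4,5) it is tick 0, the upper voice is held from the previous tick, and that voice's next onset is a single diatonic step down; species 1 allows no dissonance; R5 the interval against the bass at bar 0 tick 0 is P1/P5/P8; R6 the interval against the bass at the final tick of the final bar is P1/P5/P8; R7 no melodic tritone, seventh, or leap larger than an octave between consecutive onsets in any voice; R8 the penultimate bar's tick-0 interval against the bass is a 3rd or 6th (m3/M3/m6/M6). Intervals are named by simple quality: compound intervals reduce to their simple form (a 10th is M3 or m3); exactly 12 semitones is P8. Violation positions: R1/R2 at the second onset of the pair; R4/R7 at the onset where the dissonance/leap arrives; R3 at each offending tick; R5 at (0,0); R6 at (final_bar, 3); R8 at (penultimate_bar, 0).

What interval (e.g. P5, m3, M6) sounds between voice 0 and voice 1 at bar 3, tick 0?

voice 0=A2 voice 1=A3 -> P8

P8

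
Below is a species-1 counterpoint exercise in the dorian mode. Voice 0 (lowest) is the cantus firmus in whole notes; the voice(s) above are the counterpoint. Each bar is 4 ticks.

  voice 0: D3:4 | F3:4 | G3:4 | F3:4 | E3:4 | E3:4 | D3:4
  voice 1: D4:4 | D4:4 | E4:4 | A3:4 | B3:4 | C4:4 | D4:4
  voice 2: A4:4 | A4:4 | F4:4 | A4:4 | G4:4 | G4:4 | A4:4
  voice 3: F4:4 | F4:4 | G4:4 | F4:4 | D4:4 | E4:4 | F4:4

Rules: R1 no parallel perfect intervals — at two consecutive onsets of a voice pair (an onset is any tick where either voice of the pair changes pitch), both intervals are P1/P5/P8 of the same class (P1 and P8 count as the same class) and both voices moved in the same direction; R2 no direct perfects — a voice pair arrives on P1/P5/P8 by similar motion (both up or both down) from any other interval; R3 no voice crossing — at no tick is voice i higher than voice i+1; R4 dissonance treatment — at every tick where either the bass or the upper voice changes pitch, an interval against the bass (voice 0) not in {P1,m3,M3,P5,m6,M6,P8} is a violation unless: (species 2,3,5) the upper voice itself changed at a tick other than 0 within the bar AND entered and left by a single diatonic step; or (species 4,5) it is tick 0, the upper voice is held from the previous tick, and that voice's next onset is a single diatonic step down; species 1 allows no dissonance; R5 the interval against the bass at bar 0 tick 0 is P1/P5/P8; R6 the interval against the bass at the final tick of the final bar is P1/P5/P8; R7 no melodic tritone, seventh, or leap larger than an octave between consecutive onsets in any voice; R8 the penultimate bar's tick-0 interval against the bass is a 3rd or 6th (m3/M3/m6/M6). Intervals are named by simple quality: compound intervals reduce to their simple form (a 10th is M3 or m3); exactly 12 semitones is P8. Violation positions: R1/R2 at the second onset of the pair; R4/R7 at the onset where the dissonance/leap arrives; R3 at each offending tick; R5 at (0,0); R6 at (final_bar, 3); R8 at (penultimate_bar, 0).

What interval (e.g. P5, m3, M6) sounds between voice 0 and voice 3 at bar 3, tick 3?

P8

voice 0=F3 voice 3=F4 -> P8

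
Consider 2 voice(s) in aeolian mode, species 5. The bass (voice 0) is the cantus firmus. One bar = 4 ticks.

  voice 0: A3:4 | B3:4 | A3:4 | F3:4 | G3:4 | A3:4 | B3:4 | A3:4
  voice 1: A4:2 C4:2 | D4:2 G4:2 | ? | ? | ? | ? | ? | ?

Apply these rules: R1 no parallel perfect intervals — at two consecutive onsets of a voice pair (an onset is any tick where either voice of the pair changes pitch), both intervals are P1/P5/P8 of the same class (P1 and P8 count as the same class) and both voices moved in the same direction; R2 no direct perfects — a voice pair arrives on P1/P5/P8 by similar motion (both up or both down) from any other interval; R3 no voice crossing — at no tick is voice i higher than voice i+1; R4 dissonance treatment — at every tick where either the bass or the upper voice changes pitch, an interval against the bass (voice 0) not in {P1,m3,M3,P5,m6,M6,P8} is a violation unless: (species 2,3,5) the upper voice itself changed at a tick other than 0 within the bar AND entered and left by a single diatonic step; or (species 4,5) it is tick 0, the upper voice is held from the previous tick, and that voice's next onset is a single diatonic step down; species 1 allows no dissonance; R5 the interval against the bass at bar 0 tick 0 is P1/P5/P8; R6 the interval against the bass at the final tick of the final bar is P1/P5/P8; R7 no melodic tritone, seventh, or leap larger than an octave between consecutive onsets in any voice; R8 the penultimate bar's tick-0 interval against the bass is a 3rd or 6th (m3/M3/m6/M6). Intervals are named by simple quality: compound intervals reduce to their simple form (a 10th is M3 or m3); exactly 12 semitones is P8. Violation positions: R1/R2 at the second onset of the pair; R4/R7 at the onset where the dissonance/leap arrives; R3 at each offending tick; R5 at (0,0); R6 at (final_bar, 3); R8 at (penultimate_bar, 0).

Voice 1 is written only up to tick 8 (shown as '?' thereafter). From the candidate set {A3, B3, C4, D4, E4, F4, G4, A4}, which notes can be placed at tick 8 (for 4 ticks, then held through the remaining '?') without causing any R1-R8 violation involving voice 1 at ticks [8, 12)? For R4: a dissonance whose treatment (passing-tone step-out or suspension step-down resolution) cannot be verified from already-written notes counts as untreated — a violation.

A3: violates R2,R7
B3: violates R4
C4: legal
D4: violates R4
E4: violates R2
F4: legal
G4: violates R4
A4: legal

{A4, C4, F4}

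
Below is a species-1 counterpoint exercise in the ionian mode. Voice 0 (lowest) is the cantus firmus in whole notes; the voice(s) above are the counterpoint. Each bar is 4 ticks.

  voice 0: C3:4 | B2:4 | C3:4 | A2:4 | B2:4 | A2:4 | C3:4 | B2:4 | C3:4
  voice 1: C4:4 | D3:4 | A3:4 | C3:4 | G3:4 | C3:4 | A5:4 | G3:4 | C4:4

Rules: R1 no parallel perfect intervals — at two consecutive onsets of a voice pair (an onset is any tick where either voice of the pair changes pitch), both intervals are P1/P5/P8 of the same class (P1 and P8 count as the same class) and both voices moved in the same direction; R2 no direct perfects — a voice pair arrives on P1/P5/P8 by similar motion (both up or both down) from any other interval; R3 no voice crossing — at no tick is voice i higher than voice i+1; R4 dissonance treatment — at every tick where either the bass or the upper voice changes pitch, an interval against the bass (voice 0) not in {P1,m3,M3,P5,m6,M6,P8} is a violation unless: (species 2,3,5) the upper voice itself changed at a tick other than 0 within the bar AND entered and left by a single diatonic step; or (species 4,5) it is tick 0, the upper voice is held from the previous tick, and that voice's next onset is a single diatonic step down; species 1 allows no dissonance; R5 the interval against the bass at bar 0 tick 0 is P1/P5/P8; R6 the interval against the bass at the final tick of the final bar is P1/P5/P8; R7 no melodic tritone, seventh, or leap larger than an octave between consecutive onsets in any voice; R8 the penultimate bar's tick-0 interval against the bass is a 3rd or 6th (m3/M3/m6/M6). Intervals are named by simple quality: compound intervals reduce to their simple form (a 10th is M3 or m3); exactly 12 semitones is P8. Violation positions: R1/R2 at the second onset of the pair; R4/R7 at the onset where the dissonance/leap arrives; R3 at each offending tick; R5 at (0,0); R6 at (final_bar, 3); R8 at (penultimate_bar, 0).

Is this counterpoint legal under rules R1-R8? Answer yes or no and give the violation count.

No (4 violations)

bar 0: v0=C3 v1=C4 (P8)
bar 1: v0=B2 v1=D3 (m3)
bar 2: v0=C3 v1=A3 (M6)
bar 3: v0=A2 v1=C3 (m3)
bar 4: v0=B2 v1=G3 (m6)
bar 5: v0=A2 v1=C3 (m3)
bar 6: v0=C3 v1=A5 (M6)
bar 7: v0=B2 v1=G3 (m6)
bar 8: v0=C3 v1=C4 (P8)
  R7 @ bar1.0: C4->D3 leap 10st
  R7 @ bar6.0: C3->A5 leap 33st
  R7 @ bar7.0: A5->G3 leap 26st
  R2 @ bar8.0: B2/G3 m6 -> C3/C4 P8 similar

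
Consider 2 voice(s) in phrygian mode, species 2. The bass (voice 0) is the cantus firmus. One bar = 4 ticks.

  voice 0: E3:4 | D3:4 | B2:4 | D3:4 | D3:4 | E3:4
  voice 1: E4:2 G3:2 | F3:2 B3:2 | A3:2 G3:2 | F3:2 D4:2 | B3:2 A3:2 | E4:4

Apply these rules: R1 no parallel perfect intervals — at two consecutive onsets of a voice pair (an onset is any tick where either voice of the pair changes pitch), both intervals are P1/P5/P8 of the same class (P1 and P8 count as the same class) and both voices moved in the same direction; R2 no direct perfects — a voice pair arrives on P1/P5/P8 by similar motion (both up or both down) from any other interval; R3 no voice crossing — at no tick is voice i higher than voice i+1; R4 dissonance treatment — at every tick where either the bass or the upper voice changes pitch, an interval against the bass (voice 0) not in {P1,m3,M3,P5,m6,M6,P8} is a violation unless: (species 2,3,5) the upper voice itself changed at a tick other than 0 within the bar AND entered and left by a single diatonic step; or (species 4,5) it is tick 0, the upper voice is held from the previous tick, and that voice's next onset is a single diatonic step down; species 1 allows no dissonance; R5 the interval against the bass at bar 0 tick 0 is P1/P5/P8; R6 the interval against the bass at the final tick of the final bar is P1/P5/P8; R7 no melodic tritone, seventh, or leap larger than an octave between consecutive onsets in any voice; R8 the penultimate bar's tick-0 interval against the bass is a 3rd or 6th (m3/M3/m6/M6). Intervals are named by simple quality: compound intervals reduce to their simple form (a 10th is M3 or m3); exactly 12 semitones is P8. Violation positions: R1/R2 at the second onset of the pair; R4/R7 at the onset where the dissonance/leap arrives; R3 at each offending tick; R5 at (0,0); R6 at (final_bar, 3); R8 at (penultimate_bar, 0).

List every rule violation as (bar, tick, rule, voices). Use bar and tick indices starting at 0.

(1, 2, R7, (1,))
(2, 0, R4, (0, 1))
(5, 0, R2, (0, 1))

bar 0: v0=E3 v1=E4 downbeat P8
bar 1: v0=D3 v1=F3 downbeat m3
bar 2: v0=B2 v1=A3 downbeat m7
bar 3: v0=D3 v1=F3 downbeat m3
bar 4: v0=D3 v1=B3 downbeat M6
bar 5: v0=E3 v1=E4 downbeat P8
  -> R7 @ bar 1 tick 2 v(1,): F3->B3 leap 6st
  -> R4 @ bar 2 tick 0 v(0, 1): B2/A3 m7 untreated
  -> R2 @ bar 5 tick 0 v(0, 1): D3/A3 P5 -> E3/E4 P8 similar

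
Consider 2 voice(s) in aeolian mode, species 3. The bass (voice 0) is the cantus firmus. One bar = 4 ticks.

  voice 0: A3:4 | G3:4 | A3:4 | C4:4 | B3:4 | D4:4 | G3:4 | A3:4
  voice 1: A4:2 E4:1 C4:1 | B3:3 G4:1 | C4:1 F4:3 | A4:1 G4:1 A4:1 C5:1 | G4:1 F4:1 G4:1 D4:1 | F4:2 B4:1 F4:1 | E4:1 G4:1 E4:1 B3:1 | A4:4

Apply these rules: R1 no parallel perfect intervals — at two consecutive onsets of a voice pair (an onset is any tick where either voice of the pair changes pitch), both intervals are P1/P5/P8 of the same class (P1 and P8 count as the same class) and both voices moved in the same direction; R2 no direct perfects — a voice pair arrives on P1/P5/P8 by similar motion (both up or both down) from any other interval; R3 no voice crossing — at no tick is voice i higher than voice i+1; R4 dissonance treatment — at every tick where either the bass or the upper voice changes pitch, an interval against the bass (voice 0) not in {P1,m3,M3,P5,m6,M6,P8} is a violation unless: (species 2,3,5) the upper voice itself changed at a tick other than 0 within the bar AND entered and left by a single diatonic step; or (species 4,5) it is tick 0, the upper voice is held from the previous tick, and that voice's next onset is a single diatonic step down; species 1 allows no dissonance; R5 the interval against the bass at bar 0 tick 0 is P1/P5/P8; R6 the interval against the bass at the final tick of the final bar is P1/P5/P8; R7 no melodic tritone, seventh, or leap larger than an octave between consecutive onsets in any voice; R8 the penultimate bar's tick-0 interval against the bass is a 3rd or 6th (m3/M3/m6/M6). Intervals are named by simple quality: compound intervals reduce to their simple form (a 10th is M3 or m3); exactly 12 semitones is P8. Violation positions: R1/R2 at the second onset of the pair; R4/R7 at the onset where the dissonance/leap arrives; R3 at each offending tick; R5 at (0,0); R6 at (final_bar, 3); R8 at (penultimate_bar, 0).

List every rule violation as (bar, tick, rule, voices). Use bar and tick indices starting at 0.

(5, 2, R7, (1,))
(5, 3, R7, (1,))
(7, 0, R2, (0, 1))
(7, 0, R7, (1,))

bar 0: v0=A3 v1=A4 downbeat P8
bar 1: v0=G3 v1=B3 downbeat M3
bar 2: v0=A3 v1=C4 downbeat m3
bar 3: v0=C4 v1=A4 downbeat M6
bar 4: v0=B3 v1=G4 downbeat m6
bar 5: v0=D4 v1=F4 downbeat m3
bar 6: v0=G3 v1=E4 downbeat M6
bar 7: v0=A3 v1=A4 downbeat P8
  -> R7 @ bar 5 tick 2 v(1,): F4->B4 leap 6st
  -> R7 @ bar 5 tick 3 v(1,): B4->F4 leap 6st
  -> R2 @ bar 7 tick 0 v(0, 1): G3/B3 M3 -> A3/A4 P8 similar
  -> R7 @ bar 7 tick 0 v(1,): B3->A4 leap 10st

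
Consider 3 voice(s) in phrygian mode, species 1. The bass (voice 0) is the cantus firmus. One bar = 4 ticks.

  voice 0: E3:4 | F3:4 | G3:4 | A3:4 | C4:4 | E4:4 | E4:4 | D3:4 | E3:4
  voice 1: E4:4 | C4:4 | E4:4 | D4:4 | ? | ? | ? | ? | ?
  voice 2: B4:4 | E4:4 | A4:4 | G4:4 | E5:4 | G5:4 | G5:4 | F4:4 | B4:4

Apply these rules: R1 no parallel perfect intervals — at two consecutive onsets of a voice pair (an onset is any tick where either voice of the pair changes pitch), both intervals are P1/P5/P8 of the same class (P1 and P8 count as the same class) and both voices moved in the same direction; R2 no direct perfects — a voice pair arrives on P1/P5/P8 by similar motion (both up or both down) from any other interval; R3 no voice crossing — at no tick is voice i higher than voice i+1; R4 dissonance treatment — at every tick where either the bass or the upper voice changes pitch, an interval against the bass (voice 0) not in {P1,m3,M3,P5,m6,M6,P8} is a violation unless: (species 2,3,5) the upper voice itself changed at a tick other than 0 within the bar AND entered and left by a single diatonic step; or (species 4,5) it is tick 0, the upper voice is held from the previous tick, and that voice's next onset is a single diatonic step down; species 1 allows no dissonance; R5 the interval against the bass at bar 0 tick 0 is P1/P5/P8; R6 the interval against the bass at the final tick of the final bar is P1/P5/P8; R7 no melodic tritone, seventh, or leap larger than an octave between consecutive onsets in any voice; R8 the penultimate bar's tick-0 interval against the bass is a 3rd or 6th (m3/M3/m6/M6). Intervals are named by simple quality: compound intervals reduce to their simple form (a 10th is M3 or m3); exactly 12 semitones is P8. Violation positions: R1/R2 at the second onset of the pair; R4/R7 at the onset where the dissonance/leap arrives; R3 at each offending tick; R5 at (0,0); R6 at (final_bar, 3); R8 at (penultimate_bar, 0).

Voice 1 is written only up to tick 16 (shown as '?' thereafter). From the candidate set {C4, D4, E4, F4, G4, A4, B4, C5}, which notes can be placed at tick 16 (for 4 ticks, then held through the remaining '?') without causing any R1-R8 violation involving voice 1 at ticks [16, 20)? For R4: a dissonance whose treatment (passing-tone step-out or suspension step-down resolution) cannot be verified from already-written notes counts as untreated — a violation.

{C4}

C4: legal
D4: violates R4
E4: violates R2
F4: violates R4
G4: violates R2
A4: violates R2
B4: violates R4
C5: violates R2,R7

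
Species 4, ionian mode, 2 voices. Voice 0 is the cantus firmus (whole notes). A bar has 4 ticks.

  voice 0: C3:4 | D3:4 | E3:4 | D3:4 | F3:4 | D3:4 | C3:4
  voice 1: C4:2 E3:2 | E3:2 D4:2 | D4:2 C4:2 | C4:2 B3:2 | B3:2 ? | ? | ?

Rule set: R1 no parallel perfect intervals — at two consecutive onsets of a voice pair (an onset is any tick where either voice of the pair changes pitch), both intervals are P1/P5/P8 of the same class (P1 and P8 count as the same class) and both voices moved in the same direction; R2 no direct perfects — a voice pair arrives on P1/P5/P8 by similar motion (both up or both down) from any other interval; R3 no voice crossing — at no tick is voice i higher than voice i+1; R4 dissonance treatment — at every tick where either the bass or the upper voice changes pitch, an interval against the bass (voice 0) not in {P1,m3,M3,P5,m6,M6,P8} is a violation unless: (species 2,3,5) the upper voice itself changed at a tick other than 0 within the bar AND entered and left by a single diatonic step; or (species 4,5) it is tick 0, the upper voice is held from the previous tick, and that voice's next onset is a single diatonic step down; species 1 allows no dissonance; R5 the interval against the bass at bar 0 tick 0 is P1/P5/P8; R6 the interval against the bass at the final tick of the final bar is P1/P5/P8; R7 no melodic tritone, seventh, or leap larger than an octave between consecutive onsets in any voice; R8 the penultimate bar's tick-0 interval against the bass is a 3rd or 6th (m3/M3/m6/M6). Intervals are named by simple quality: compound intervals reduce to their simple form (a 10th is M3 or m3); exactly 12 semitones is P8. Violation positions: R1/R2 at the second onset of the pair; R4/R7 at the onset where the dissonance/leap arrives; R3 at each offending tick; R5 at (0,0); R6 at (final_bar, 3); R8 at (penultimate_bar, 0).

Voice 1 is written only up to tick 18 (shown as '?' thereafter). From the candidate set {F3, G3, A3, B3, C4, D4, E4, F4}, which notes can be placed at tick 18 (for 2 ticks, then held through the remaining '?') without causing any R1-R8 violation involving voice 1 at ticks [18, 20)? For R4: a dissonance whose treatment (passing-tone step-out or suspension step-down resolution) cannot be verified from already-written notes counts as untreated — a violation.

{A3, B3, C4, D4}

F3: violates R7
G3: violates R4
A3: legal
B3: legal
C4: legal
D4: legal
E4: violates R4
F4: violates R7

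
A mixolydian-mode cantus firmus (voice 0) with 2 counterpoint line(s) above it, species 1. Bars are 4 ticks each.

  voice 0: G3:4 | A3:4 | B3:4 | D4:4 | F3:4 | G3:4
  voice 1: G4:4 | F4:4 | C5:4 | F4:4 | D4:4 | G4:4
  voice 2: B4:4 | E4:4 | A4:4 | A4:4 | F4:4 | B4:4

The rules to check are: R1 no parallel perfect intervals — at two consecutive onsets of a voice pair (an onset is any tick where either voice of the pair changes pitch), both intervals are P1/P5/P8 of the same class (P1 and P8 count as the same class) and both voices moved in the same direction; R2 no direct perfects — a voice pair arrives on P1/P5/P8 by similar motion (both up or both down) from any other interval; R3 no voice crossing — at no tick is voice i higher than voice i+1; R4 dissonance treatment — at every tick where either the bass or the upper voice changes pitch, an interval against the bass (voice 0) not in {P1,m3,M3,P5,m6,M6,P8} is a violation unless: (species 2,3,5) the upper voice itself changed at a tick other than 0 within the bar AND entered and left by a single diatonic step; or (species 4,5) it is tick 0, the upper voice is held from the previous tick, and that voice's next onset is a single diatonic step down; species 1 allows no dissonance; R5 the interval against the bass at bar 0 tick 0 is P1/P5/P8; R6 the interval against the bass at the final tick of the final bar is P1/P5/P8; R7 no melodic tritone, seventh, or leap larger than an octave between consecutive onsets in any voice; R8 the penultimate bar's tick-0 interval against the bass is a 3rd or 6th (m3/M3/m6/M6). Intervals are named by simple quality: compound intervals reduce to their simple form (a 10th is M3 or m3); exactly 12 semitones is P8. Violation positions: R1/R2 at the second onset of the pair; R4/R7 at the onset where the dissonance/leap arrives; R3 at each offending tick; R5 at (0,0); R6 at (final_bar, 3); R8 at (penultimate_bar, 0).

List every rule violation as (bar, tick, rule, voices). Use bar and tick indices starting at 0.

bar 0: v0=G3 v1=G4 v2=B4 downbeat M3
bar 1: v0=A3 v1=F4 v2=E4 downbeat P5
bar 2: v0=B3 v1=C5 v2=A4 downbeat m7
bar 3: v0=D4 v1=F4 v2=A4 downbeat P5
bar 4: v0=F3 v1=D4 v2=F4 downbeat P8
bar 5: v0=G3 v1=G4 v2=B4 downbeat M3
  -> R5 @ bar 0 tick 0 v(0, 2): opens on M3
  -> R3 @ bar 1 tick 0 v(1, 2): F4 above E4
  -> R3 @ bar 1 tick 1 v(1, 2): F4 above E4
  -> R3 @ bar 1 tick 2 v(1, 2): F4 above E4
  -> R3 @ bar 1 tick 3 v(1, 2): F4 above E4
  -> R3 @ bar 2 tick 0 v(1, 2): C5 above A4
  -> R4 @ bar 2 tick 0 v(0, 1): B3/C5 m2 untreated
  -> R4 @ bar 2 tick 0 v(0, 2): B3/A4 m7 untreated
  -> R3 @ bar 2 tick 1 v(1, 2): C5 above A4
  -> R3 @ bar 2 tick 2 v(1, 2): C5 above A4
  -> R3 @ bar 2 tick 3 v(1, 2): C5 above A4
  -> R2 @ bar 4 tick 0 v(0, 2): D4/A4 P5 -> F3/F4 P8 similar
  -> R8 @ bar 4 tick 0 v(0, 2): penult P8 not 3rd/6th
  -> R2 @ bar 5 tick 0 v(0, 1): F3/D4 M6 -> G3/G4 P8 similar
  -> R7 @ bar 5 tick 0 v(2,): F4->B4 leap 6st
  -> R6 @ bar 5 tick 3 v(0, 2): closes on M3

(0, 0, R5, (0, 2))
(1, 0, R3, (1, 2))
(1, 1, R3, (1, 2))
(1, 2, R3, (1, 2))
(1, 3, R3, (1, 2))
(2, 0, R3, (1, 2))
(2, 0, R4, (0, 1))
(2, 0, R4, (0, 2))
(2, 1, R3, (1, 2))
(2, 2, R3, (1, 2))
(2, 3, R3, (1, 2))
(4, 0, R2, (0, 2))
(4, 0, R8, (0, 2))
(5, 0, R2, (0, 1))
(5, 0, R7, (2,))
(5, 3, R6, (0, 2))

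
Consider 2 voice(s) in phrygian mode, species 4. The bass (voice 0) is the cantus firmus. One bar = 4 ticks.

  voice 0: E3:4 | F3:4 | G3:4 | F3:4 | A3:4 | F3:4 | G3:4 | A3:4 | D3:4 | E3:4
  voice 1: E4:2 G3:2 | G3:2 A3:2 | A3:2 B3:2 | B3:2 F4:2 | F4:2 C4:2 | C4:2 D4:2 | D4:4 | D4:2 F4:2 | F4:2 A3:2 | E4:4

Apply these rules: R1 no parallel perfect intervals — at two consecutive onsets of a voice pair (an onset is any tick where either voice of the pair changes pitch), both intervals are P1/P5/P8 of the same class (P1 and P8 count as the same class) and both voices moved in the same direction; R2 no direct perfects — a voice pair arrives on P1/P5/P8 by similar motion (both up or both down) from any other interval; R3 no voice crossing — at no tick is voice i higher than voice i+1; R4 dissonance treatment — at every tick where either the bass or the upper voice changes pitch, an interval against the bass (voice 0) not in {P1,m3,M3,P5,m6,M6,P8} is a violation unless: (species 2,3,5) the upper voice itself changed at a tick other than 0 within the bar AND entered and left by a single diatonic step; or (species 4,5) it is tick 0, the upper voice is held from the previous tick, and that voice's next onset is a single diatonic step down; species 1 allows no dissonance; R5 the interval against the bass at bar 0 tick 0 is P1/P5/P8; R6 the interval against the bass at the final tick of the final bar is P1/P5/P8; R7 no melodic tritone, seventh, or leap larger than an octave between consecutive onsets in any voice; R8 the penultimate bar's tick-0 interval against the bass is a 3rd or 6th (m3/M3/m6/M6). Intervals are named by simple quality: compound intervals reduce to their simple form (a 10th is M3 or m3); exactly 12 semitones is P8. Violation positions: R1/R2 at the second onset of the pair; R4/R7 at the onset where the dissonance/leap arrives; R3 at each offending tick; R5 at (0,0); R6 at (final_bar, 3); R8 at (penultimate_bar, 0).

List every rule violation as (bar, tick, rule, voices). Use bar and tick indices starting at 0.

bar 0: v0=E3 v1=E4 downbeat P8
bar 1: v0=F3 v1=G3 downbeat M2
bar 2: v0=G3 v1=A3 downbeat M2
bar 3: v0=F3 v1=B3 downbeat TT
bar 4: v0=A3 v1=F4 downbeat m6
bar 5: v0=F3 v1=C4 downbeat P5
bar 6: v0=G3 v1=D4 downbeat P5
bar 7: v0=A3 v1=D4 downbeat P4
bar 8: v0=D3 v1=F4 downbeat m3
bar 9: v0=E3 v1=E4 downbeat P8
  -> R4 @ bar 1 tick 0 v(0, 1): F3/G3 M2 untreated
  -> R4 @ bar 2 tick 0 v(0, 1): G3/A3 M2 untreated
  -> R4 @ bar 3 tick 0 v(0, 1): F3/B3 TT untreated
  -> R7 @ bar 3 tick 2 v(1,): B3->F4 leap 6st
  -> R4 @ bar 7 tick 0 v(0, 1): A3/D4 P4 untreated
  -> R2 @ bar 9 tick 0 v(0, 1): D3/A3 P5 -> E3/E4 P8 similar

(1, 0, R4, (0, 1))
(2, 0, R4, (0, 1))
(3, 0, R4, (0, 1))
(3, 2, R7, (1,))
(7, 0, R4, (0, 1))
(9, 0, R2, (0, 1))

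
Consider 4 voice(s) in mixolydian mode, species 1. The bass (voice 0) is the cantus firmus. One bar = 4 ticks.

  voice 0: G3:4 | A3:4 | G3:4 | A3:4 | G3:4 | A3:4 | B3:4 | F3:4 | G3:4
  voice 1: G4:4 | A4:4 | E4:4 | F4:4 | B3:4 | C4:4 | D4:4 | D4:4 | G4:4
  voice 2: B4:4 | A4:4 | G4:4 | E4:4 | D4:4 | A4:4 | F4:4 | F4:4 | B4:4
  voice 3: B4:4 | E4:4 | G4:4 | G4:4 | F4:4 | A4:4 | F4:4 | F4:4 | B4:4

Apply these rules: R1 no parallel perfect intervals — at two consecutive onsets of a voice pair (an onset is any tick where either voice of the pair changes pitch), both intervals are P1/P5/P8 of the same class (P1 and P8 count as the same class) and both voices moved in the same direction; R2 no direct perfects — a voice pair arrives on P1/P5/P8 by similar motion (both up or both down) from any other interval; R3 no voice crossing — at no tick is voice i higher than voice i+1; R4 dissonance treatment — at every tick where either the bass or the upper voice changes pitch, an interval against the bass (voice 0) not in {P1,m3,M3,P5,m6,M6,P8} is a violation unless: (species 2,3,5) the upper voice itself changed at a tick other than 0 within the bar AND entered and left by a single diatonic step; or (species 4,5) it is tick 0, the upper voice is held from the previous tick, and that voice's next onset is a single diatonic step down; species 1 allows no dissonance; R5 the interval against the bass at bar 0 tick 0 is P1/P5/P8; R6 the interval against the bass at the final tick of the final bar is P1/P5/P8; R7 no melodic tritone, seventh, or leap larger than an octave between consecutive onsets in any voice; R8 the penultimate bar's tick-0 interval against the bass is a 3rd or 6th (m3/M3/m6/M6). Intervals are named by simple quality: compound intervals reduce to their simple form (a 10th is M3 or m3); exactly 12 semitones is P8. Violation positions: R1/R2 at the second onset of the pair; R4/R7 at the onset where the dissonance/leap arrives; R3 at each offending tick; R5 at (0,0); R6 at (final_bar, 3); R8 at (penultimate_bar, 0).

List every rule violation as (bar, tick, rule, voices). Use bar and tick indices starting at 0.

bar 0: v0=G3 v1=G4 v2=B4 v3=B4 downbeat M3
bar 1: v0=A3 v1=A4 v2=A4 v3=E4 downbeat P5
bar 2: v0=G3 v1=E4 v2=G4 v3=G4 downbeat P8
bar 3: v0=A3 v1=F4 v2=E4 v3=G4 downbeat m7
bar 4: v0=G3 v1=B3 v2=D4 v3=F4 downbeat m7
bar 5: v0=A3 v1=C4 v2=A4 v3=A4 downbeat P8
bar 6: v0=B3 v1=D4 v2=F4 v3=F4 downbeat TT
bar 7: v0=F3 v1=D4 v2=F4 v3=F4 downbeat P8
bar 8: v0=G3 v1=G4 v2=B4 v3=B4 downbeat M3
  -> R5 @ bar 0 tick 0 v(0, 2): opens on M3
  -> R5 @ bar 0 tick 0 v(0, 3): opens on M3
  -> R1 @ bar 1 tick 0 v(0, 1): G3/G4 P8 -> A3/A4 P8 similar
  -> R3 @ bar 1 tick 0 v(2, 3): A4 above E4
  -> R3 @ bar 1 tick 1 v(2, 3): A4 above E4
  -> R3 @ bar 1 tick 2 v(2, 3): A4 above E4
  -> R3 @ bar 1 tick 3 v(2, 3): A4 above E4
  -> R1 @ bar 2 tick 0 v(0, 2): A3/A4 P8 -> G3/G4 P8 similar
  -> R3 @ bar 3 tick 0 v(1, 2): F4 above E4
  -> R4 @ bar 3 tick 0 v(0, 3): A3/G4 m7 untreated
  -> R3 @ bar 3 tick 1 v(1, 2): F4 above E4
  -> R3 @ bar 3 tick 2 v(1, 2): F4 above E4
  -> R3 @ bar 3 tick 3 v(1, 2): F4 above E4
  -> R1 @ bar 4 tick 0 v(0, 2): A3/E4 P5 -> G3/D4 P5 similar
  -> R4 @ bar 4 tick 0 v(0, 3): G3/F4 m7 untreated
  -> R7 @ bar 4 tick 0 v(1,): F4->B3 leap 6st
  -> R2 @ bar 5 tick 0 v(0, 2): G3/D4 P5 -> A3/A4 P8 similar
  -> R2 @ bar 5 tick 0 v(0, 3): G3/F4 m7 -> A3/A4 P8 similar
  -> R2 @ bar 5 tick 0 v(2, 3): D4/F4 m3 -> A4/A4 P1 similar
  -> R1 @ bar 6 tick 0 v(2, 3): A4/A4 P1 -> F4/F4 P1 similar
  -> R4 @ bar 6 tick 0 v(0, 2): B3/F4 TT untreated
  -> R4 @ bar 6 tick 0 v(0, 3): B3/F4 TT untreated
  -> R7 @ bar 7 tick 0 v(0,): B3->F3 leap 6st
  -> R8 @ bar 7 tick 0 v(0, 2): penult P8 not 3rd/6th
  -> R8 @ bar 7 tick 0 v(0, 3): penult P8 not 3rd/6th
  -> R1 @ bar 8 tick 0 v(2, 3): F4/F4 P1 -> B4/B4 P1 similar
  -> R2 @ bar 8 tick 0 v(0, 1): F3/D4 M6 -> G3/G4 P8 similar
  -> R7 @ bar 8 tick 0 v(2,): F4->B4 leap 6st
  -> R7 @ bar 8 tick 0 v(3,): F4->B4 leap 6st
  -> R6 @ bar 8 tick 3 v(0, 2): closes on M3
  -> R6 @ bar 8 tick 3 v(0, 3): closes on M3

(0, 0, R5, (0, 2))
(0, 0, R5, (0, 3))
(1, 0, R1, (0, 1))
(1, 0, R3, (2, 3))
(1, 1, R3, (2, 3))
(1, 2, R3, (2, 3))
(1, 3, R3, (2, 3))
(2, 0, R1, (0, 2))
(3, 0, R3, (1, 2))
(3, 0, R4, (0, 3))
(3, 1, R3, (1, 2))
(3, 2, R3, (1, 2))
(3, 3, R3, (1, 2))
(4, 0, R1, (0, 2))
(4, 0, R4, (0, 3))
(4, 0, R7, (1,))
(5, 0, R2, (0, 2))
(5, 0, R2, (0, 3))
(5, 0, R2, (2, 3))
(6, 0, R1, (2, 3))
(6, 0, R4, (0, 2))
(6, 0, R4, (0, 3))
(7, 0, R7, (0,))
(7, 0, R8, (0, 2))
(7, 0, R8, (0, 3))
(8, 0, R1, (2, 3))
(8, 0, R2, (0, 1))
(8, 0, R7, (2,))
(8, 0, R7, (3,))
(8, 3, R6, (0, 2))
(8, 3, R6, (0, 3))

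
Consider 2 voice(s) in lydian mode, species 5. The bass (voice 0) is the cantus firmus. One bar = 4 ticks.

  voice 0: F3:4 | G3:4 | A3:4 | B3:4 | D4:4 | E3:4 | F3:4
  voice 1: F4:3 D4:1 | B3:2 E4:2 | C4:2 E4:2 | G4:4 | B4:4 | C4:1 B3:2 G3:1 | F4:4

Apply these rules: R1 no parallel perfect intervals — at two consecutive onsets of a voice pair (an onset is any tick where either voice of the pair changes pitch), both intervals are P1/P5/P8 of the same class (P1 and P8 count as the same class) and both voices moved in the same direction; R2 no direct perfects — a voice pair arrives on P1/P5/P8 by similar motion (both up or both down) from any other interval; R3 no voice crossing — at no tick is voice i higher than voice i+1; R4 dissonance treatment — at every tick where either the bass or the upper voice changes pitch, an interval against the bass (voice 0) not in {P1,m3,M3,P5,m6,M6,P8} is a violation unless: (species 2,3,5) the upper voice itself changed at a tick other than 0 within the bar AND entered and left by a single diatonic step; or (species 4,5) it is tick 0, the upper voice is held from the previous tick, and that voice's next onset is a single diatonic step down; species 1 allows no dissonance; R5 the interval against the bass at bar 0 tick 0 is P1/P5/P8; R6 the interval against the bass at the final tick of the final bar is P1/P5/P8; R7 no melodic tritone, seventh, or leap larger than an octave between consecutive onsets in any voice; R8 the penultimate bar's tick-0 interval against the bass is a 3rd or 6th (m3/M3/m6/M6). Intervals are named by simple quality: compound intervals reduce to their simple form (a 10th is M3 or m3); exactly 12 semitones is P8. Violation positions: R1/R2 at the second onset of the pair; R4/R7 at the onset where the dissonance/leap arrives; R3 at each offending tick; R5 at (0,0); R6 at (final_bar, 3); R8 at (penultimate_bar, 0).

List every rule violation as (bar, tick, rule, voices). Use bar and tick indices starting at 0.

(5, 0, R7, (0,))
(5, 0, R7, (1,))
(6, 0, R2, (0, 1))
(6, 0, R7, (1,))

bar 0: v0=F3 v1=F4 downbeat P8
bar 1: v0=G3 v1=B3 downbeat M3
bar 2: v0=A3 v1=C4 downbeat m3
bar 3: v0=B3 v1=G4 downbeat m6
bar 4: v0=D4 v1=B4 downbeat M6
bar 5: v0=E3 v1=C4 downbeat m6
bar 6: v0=F3 v1=F4 downbeat P8
  -> R7 @ bar 5 tick 0 v(0,): D4->E3 leap 10st
  -> R7 @ bar 5 tick 0 v(1,): B4->C4 leap 11st
  -> R2 @ bar 6 tick 0 v(0, 1): E3/G3 m3 -> F3/F4 P8 similar
  -> R7 @ bar 6 tick 0 v(1,): G3->F4 leap 10st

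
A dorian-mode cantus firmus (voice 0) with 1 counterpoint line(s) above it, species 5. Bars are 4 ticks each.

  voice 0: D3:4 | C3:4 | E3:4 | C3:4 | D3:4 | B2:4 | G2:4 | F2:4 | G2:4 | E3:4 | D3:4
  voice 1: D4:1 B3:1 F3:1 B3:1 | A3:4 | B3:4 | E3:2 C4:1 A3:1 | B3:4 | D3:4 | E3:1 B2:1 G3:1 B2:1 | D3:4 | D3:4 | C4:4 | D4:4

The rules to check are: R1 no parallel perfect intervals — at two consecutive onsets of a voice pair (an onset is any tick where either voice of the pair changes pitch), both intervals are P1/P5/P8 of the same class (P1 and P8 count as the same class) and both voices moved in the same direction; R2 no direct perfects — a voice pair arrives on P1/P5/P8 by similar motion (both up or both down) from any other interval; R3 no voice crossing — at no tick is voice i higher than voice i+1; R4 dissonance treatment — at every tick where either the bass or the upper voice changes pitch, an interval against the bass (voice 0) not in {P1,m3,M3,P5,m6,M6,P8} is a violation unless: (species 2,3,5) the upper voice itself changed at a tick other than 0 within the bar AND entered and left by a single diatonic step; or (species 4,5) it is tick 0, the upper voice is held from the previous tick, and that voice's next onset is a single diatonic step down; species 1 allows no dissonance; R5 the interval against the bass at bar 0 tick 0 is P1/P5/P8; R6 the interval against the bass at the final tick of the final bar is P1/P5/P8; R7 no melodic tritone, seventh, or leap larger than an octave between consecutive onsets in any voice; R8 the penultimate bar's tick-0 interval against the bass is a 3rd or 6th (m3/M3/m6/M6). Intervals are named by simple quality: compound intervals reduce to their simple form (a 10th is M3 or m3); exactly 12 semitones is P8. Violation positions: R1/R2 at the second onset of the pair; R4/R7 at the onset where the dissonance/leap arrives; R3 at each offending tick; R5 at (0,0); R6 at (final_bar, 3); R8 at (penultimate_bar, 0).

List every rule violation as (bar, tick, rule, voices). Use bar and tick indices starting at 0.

bar 0: v0=D3 v1=D4 downbeat P8
bar 1: v0=C3 v1=A3 downbeat M6
bar 2: v0=E3 v1=B3 downbeat P5
bar 3: v0=C3 v1=E3 downbeat M3
bar 4: v0=D3 v1=B3 downbeat M6
bar 5: v0=B2 v1=D3 downbeat m3
bar 6: v0=G2 v1=E3 downbeat M6
bar 7: v0=F2 v1=D3 downbeat M6
bar 8: v0=G2 v1=D3 downbeat P5
bar 9: v0=E3 v1=C4 downbeat m6
bar 10: v0=D3 v1=D4 downbeat P8
  -> R7 @ bar 0 tick 2 v(1,): B3->F3 leap 6st
  -> R7 @ bar 0 tick 3 v(1,): F3->B3 leap 6st
  -> R2 @ bar 2 tick 0 v(0, 1): C3/A3 M6 -> E3/B3 P5 similar
  -> R7 @ bar 9 tick 0 v(1,): D3->C4 leap 10st

(0, 2, R7, (1,))
(0, 3, R7, (1,))
(2, 0, R2, (0, 1))
(9, 0, R7, (1,))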